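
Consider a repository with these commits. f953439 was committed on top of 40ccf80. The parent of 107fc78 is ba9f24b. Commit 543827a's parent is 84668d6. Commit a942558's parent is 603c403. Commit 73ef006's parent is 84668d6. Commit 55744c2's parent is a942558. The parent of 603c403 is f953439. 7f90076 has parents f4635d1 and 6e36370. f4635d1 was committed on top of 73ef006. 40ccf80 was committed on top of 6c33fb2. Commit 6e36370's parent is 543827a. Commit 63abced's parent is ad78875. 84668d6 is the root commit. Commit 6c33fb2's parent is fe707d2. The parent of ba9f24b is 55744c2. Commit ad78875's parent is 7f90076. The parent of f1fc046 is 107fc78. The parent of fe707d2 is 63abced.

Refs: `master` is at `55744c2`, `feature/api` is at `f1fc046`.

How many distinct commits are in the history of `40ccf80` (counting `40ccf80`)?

11

Walking parent pointers from 40ccf80: reachable set = {40ccf80, 543827a, 63abced, 6c33fb2, 6e36370, 73ef006, 7f90076, 84668d6, ad78875, f4635d1, fe707d2}.
That is 11 commits.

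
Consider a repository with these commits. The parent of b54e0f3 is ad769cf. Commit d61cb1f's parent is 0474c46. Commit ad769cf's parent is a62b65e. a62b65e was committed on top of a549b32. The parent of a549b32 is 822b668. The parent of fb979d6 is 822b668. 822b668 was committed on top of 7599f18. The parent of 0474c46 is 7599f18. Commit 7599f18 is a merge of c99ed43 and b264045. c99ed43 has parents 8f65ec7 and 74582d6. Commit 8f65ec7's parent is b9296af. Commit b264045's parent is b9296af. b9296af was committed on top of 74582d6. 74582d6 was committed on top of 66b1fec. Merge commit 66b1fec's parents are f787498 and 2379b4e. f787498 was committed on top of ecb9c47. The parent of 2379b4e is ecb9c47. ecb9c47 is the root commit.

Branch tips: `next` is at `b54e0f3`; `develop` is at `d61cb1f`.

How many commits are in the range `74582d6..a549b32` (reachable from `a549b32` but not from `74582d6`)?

Reachable from a549b32: {2379b4e, 66b1fec, 74582d6, 7599f18, 822b668, 8f65ec7, a549b32, b264045, b9296af, c99ed43, ecb9c47, f787498}.
Reachable from 74582d6: {2379b4e, 66b1fec, 74582d6, ecb9c47, f787498}.
In a549b32's history but not 74582d6's: {7599f18, 822b668, 8f65ec7, a549b32, b264045, b9296af, c99ed43} — 7 commits.

7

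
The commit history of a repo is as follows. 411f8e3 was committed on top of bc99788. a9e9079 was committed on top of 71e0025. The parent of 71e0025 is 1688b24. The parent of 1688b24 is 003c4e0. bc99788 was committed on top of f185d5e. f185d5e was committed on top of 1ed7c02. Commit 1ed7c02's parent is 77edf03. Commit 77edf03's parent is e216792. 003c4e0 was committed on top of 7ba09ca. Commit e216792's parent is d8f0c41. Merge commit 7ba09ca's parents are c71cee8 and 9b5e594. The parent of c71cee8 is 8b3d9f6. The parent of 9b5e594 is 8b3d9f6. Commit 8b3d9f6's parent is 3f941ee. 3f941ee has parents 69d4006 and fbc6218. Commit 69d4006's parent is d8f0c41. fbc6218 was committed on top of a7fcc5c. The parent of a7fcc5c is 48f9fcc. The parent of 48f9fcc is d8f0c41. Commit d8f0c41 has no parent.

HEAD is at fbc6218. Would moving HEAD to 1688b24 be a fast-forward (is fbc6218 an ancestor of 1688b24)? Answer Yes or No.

A fast-forward from fbc6218 to 1688b24 is possible iff fbc6218 is an ancestor of 1688b24.
Ancestors of 1688b24: {003c4e0, 1688b24, 3f941ee, 48f9fcc, 69d4006, 7ba09ca, 8b3d9f6, 9b5e594, a7fcc5c, c71cee8, d8f0c41, fbc6218}.
fbc6218 is among them, so fast-forward is possible.

Yes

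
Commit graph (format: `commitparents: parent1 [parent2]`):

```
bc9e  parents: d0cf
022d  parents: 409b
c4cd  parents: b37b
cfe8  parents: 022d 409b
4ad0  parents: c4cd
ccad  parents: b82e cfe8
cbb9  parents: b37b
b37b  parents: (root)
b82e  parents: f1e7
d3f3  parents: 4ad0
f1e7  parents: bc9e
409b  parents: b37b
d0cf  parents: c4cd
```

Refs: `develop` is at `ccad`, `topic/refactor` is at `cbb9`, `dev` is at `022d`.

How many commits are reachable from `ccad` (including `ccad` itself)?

10

Walking parent pointers from ccad: reachable set = {022d, 409b, b37b, b82e, bc9e, c4cd, ccad, cfe8, d0cf, f1e7}.
That is 10 commits.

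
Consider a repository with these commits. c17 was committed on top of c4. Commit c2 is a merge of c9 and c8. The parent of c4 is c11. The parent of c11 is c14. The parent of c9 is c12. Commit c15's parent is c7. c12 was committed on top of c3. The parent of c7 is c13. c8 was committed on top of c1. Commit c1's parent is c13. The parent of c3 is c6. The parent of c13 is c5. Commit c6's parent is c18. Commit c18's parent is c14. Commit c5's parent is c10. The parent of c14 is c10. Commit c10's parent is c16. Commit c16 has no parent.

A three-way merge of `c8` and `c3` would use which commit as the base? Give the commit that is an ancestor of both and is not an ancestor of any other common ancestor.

c10

Ancestors of c8: {c1, c10, c13, c16, c5, c8}.
Ancestors of c3: {c10, c14, c16, c18, c3, c6}.
Common ancestors: {c10, c16}.
Among these, c10 is not an ancestor of any other common ancestor — it is the merge base.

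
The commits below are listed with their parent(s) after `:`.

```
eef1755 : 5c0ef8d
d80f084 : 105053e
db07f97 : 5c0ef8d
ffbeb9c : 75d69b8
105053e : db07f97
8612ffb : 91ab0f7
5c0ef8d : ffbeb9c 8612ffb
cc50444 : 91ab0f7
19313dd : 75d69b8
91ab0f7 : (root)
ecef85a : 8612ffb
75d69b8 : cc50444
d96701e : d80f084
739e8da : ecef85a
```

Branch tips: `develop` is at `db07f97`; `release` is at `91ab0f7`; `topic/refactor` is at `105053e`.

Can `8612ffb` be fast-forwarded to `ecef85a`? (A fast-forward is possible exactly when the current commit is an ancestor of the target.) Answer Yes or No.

A fast-forward from 8612ffb to ecef85a is possible iff 8612ffb is an ancestor of ecef85a.
Ancestors of ecef85a: {8612ffb, 91ab0f7, ecef85a}.
8612ffb is among them, so fast-forward is possible.

Yes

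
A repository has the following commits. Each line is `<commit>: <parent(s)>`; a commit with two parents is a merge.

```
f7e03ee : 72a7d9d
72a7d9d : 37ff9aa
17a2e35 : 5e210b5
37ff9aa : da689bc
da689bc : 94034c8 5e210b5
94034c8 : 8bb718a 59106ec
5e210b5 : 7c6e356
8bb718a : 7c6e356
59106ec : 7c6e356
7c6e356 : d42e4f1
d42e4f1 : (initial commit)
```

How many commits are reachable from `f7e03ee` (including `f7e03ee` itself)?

Walking parent pointers from f7e03ee: reachable set = {37ff9aa, 59106ec, 5e210b5, 72a7d9d, 7c6e356, 8bb718a, 94034c8, d42e4f1, da689bc, f7e03ee}.
That is 10 commits.

10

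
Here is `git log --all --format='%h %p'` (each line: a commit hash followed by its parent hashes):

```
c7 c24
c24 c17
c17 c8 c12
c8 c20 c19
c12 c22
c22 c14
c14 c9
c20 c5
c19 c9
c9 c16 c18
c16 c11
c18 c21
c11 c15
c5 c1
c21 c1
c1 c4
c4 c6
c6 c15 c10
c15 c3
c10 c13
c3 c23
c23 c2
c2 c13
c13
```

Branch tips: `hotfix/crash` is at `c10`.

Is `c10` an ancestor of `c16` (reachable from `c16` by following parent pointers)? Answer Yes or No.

Ancestors of c16: {c11, c13, c15, c16, c2, c23, c3}.
c10 is not in that set, so it is not an ancestor of c16.

No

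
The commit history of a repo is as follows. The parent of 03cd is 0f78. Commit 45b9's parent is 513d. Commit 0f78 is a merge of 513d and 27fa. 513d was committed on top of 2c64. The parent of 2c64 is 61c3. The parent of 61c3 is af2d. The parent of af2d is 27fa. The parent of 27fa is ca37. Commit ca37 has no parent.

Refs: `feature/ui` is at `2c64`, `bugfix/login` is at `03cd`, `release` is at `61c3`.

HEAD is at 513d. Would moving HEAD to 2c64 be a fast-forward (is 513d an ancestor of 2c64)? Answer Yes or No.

No

A fast-forward from 513d to 2c64 is possible iff 513d is an ancestor of 2c64.
Ancestors of 2c64: {27fa, 2c64, 61c3, af2d, ca37}.
513d is not among them, so fast-forward is not possible.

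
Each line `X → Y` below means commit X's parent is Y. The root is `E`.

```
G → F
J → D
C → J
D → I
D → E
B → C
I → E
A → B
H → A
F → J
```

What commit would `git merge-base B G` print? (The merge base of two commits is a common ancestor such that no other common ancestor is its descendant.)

Ancestors of B: {B, C, D, E, I, J}.
Ancestors of G: {D, E, F, G, I, J}.
Common ancestors: {D, E, I, J}.
Among these, J is not an ancestor of any other common ancestor — it is the merge base.

J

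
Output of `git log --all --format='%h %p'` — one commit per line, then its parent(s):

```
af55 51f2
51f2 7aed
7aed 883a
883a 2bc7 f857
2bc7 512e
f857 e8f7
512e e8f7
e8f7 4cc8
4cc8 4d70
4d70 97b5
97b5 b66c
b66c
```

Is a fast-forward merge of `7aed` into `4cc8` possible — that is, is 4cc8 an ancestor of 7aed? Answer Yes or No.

Yes

A fast-forward from 4cc8 to 7aed is possible iff 4cc8 is an ancestor of 7aed.
Ancestors of 7aed: {2bc7, 4cc8, 4d70, 512e, 7aed, 883a, 97b5, b66c, e8f7, f857}.
4cc8 is among them, so fast-forward is possible.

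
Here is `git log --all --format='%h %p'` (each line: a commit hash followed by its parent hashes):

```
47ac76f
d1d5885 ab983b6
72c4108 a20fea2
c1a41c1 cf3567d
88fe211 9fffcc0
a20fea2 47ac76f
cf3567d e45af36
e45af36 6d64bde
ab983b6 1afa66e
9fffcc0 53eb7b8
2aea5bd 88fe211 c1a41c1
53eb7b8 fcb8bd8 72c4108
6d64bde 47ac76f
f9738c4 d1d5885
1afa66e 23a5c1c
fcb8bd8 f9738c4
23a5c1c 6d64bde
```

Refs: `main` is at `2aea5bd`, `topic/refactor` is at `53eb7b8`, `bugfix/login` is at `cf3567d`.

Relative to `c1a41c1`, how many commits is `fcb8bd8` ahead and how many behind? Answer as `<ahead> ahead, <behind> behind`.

6 ahead, 3 behind

Reachable from fcb8bd8: {1afa66e, 23a5c1c, 47ac76f, 6d64bde, ab983b6, d1d5885, f9738c4, fcb8bd8}.
Reachable from c1a41c1: {47ac76f, 6d64bde, c1a41c1, cf3567d, e45af36}.
Only in fcb8bd8's history (ahead): {1afa66e, 23a5c1c, ab983b6, d1d5885, f9738c4, fcb8bd8} — 6.
Only in c1a41c1's history (behind): {c1a41c1, cf3567d, e45af36} — 3.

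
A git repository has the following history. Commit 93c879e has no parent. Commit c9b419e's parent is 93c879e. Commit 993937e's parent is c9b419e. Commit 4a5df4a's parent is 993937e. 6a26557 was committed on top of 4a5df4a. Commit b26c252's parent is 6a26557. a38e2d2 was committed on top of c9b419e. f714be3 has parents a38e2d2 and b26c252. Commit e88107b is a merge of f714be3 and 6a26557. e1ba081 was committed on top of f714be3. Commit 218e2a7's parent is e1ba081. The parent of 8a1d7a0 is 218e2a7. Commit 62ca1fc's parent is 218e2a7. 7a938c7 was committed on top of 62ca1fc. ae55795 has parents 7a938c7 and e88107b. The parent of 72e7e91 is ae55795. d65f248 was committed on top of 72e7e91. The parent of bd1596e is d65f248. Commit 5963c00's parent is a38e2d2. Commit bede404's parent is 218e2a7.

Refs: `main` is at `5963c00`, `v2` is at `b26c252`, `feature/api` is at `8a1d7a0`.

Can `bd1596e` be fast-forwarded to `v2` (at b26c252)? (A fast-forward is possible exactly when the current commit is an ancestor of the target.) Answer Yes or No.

A fast-forward from bd1596e to b26c252 is possible iff bd1596e is an ancestor of b26c252.
Ancestors of b26c252: {4a5df4a, 6a26557, 93c879e, 993937e, b26c252, c9b419e}.
bd1596e is not among them, so fast-forward is not possible.

No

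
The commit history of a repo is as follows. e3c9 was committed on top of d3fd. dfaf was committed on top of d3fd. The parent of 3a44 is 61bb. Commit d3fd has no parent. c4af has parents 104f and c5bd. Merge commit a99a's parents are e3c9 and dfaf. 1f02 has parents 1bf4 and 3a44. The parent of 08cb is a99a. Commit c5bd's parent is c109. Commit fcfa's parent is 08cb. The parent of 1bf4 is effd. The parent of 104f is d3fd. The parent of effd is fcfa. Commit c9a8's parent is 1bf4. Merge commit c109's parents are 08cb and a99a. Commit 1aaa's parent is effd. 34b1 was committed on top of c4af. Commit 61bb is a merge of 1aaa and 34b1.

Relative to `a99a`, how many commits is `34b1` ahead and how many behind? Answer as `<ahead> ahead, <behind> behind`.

6 ahead, 0 behind

Reachable from 34b1: {08cb, 104f, 34b1, a99a, c109, c4af, c5bd, d3fd, dfaf, e3c9}.
Reachable from a99a: {a99a, d3fd, dfaf, e3c9}.
Only in 34b1's history (ahead): {08cb, 104f, 34b1, c109, c4af, c5bd} — 6.
Only in a99a's history (behind): {} — 0.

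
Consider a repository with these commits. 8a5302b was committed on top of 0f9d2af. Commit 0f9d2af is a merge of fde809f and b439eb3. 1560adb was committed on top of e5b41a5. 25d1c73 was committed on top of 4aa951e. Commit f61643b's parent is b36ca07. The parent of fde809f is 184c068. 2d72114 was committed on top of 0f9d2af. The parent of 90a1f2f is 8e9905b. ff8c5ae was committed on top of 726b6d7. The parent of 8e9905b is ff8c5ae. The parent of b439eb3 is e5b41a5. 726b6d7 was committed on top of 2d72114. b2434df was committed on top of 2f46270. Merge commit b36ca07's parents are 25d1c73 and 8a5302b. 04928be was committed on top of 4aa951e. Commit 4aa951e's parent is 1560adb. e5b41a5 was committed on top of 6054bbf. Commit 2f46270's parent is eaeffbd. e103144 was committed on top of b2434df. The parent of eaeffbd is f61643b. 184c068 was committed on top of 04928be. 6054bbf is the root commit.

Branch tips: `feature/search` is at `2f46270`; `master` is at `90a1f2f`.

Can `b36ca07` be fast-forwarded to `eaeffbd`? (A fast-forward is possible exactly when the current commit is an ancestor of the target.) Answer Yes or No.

A fast-forward from b36ca07 to eaeffbd is possible iff b36ca07 is an ancestor of eaeffbd.
Ancestors of eaeffbd: {04928be, 0f9d2af, 1560adb, 184c068, 25d1c73, 4aa951e, 6054bbf, 8a5302b, b36ca07, b439eb3, e5b41a5, eaeffbd, f61643b, fde809f}.
b36ca07 is among them, so fast-forward is possible.

Yes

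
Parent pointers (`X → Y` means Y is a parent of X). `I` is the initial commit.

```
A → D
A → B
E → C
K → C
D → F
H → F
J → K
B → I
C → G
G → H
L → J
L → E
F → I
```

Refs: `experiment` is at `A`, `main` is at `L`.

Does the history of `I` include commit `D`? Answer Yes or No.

No

Ancestors of I: {I}.
D is not in that set, so it is not an ancestor of I.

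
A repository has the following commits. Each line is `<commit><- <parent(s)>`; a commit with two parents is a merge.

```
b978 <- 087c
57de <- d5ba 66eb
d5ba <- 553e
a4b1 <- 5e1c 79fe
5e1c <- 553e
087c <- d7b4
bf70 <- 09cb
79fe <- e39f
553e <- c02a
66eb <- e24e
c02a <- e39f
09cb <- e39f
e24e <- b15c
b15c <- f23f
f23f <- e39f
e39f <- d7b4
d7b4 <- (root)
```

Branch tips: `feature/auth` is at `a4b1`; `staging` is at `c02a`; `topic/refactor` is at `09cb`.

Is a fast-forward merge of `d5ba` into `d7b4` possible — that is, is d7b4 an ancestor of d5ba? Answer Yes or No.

Yes

A fast-forward from d7b4 to d5ba is possible iff d7b4 is an ancestor of d5ba.
Ancestors of d5ba: {553e, c02a, d5ba, d7b4, e39f}.
d7b4 is among them, so fast-forward is possible.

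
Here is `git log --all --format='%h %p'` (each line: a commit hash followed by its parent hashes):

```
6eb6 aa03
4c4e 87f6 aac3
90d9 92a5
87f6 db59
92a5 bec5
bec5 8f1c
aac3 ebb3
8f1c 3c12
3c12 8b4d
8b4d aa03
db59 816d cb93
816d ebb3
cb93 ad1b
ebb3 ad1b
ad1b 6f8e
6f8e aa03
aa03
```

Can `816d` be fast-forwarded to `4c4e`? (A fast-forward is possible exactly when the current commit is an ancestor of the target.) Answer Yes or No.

A fast-forward from 816d to 4c4e is possible iff 816d is an ancestor of 4c4e.
Ancestors of 4c4e: {4c4e, 6f8e, 816d, 87f6, aa03, aac3, ad1b, cb93, db59, ebb3}.
816d is among them, so fast-forward is possible.

Yes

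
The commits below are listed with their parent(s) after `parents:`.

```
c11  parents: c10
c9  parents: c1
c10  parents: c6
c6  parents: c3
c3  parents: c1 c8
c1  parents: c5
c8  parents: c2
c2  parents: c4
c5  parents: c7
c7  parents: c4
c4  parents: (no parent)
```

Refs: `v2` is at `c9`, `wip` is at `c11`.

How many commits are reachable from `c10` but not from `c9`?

Reachable from c10: {c1, c10, c2, c3, c4, c5, c6, c7, c8}.
Reachable from c9: {c1, c4, c5, c7, c9}.
In c10's history but not c9's: {c10, c2, c3, c6, c8} — 5 commits.

5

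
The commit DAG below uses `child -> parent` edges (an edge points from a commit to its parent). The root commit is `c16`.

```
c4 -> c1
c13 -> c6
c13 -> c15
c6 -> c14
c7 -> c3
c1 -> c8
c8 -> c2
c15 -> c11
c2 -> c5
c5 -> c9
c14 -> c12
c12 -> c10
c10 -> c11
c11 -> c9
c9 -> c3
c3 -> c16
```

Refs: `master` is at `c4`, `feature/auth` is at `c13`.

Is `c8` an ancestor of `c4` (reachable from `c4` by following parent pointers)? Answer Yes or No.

Yes

Ancestors of c4 (commits reachable by following parents): {c1, c16, c2, c3, c4, c5, c8, c9}.
c8 is in that set, so it is an ancestor of c4.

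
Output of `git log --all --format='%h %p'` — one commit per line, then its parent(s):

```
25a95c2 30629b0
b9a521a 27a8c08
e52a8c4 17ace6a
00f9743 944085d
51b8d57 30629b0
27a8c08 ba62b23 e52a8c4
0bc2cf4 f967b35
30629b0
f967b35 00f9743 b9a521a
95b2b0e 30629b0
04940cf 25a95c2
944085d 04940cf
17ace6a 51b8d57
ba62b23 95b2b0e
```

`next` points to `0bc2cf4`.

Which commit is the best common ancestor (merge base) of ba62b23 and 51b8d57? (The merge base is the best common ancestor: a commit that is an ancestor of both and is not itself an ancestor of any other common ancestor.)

30629b0

Ancestors of ba62b23: {30629b0, 95b2b0e, ba62b23}.
Ancestors of 51b8d57: {30629b0, 51b8d57}.
Common ancestors: {30629b0}.
The only common ancestor is 30629b0, so it is the merge base.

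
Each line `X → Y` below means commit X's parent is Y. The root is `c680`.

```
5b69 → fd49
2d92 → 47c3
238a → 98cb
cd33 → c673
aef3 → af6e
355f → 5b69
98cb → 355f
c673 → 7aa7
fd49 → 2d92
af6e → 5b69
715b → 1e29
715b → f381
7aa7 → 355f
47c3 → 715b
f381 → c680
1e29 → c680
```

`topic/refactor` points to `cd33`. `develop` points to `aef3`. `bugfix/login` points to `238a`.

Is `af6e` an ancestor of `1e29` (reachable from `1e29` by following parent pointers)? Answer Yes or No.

Ancestors of 1e29: {1e29, c680}.
af6e is not in that set, so it is not an ancestor of 1e29.

No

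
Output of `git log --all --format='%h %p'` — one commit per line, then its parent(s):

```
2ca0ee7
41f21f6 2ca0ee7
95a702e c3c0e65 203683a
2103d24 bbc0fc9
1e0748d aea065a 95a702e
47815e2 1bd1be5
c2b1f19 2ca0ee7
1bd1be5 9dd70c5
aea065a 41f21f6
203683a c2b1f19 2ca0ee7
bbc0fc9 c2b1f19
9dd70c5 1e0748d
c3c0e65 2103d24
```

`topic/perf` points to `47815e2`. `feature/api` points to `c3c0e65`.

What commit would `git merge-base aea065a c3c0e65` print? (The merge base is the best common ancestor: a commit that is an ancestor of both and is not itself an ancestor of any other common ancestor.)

Ancestors of aea065a: {2ca0ee7, 41f21f6, aea065a}.
Ancestors of c3c0e65: {2103d24, 2ca0ee7, bbc0fc9, c2b1f19, c3c0e65}.
Common ancestors: {2ca0ee7}.
The only common ancestor is 2ca0ee7, so it is the merge base.

2ca0ee7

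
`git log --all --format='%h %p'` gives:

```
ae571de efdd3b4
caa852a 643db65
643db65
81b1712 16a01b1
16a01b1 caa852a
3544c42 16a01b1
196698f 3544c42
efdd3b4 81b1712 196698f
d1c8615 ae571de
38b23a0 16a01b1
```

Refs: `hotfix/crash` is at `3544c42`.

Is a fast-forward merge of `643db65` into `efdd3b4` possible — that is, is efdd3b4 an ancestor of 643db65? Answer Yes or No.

A fast-forward from efdd3b4 to 643db65 is possible iff efdd3b4 is an ancestor of 643db65.
Ancestors of 643db65: {643db65}.
efdd3b4 is not among them, so fast-forward is not possible.

No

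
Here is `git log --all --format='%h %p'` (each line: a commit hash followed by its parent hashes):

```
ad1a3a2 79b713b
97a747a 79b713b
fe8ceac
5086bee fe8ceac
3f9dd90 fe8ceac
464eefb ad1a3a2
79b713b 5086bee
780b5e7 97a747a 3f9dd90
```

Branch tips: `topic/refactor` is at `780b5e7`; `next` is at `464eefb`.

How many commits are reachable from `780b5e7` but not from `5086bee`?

Reachable from 780b5e7: {3f9dd90, 5086bee, 780b5e7, 79b713b, 97a747a, fe8ceac}.
Reachable from 5086bee: {5086bee, fe8ceac}.
In 780b5e7's history but not 5086bee's: {3f9dd90, 780b5e7, 79b713b, 97a747a} — 4 commits.

4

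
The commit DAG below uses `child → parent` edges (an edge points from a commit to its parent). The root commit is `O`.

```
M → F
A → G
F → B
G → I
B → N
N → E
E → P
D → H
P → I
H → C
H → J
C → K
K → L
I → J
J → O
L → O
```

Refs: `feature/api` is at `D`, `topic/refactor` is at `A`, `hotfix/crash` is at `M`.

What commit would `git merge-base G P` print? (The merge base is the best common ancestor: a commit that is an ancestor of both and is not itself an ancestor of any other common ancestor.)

Ancestors of G: {G, I, J, O}.
Ancestors of P: {I, J, O, P}.
Common ancestors: {I, J, O}.
Among these, I is not an ancestor of any other common ancestor — it is the merge base.

I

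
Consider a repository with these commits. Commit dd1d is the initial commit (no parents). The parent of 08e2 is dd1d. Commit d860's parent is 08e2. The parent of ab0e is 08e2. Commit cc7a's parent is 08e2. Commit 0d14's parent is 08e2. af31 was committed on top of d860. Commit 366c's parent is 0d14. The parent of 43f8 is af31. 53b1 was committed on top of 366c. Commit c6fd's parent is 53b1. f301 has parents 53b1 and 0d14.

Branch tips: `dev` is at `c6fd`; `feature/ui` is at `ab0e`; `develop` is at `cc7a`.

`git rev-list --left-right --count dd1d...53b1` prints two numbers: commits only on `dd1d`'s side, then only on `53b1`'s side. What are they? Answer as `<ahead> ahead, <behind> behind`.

0 ahead, 4 behind

Reachable from dd1d: {dd1d}.
Reachable from 53b1: {08e2, 0d14, 366c, 53b1, dd1d}.
Only in dd1d's history (ahead): {} — 0.
Only in 53b1's history (behind): {08e2, 0d14, 366c, 53b1} — 4.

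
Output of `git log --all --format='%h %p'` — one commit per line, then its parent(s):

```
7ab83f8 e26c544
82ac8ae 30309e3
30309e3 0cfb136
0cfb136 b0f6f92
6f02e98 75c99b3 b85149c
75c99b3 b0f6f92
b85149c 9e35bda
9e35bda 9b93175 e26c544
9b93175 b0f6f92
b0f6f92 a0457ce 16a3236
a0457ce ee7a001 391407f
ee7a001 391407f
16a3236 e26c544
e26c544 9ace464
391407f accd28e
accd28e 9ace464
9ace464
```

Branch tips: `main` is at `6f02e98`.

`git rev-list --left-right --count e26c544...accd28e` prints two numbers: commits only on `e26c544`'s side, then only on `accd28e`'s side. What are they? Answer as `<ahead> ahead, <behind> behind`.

Reachable from e26c544: {9ace464, e26c544}.
Reachable from accd28e: {9ace464, accd28e}.
Only in e26c544's history (ahead): {e26c544} — 1.
Only in accd28e's history (behind): {accd28e} — 1.

1 ahead, 1 behind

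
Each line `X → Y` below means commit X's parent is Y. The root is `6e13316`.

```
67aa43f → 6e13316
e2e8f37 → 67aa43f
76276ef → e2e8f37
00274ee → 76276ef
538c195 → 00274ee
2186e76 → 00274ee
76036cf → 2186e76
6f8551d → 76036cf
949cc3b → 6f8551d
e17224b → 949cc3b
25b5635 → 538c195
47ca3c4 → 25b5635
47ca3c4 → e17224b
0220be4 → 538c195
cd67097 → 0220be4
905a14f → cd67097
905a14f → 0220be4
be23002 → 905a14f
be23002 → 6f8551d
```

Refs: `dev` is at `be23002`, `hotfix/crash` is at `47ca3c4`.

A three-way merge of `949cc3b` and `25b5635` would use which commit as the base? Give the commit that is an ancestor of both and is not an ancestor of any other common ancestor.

Ancestors of 949cc3b: {00274ee, 2186e76, 67aa43f, 6e13316, 6f8551d, 76036cf, 76276ef, 949cc3b, e2e8f37}.
Ancestors of 25b5635: {00274ee, 25b5635, 538c195, 67aa43f, 6e13316, 76276ef, e2e8f37}.
Common ancestors: {00274ee, 67aa43f, 6e13316, 76276ef, e2e8f37}.
Among these, 00274ee is not an ancestor of any other common ancestor — it is the merge base.

00274ee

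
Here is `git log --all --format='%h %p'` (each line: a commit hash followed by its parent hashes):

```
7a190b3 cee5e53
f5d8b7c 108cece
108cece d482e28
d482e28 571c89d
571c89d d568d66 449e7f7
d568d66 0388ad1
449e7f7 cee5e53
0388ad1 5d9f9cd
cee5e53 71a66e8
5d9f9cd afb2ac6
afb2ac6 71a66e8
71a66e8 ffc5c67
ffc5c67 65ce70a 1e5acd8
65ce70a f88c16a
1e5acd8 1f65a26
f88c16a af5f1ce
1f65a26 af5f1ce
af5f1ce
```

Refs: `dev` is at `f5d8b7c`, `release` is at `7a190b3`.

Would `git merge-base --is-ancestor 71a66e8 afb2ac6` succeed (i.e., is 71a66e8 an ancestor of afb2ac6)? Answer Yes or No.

Yes

Ancestors of afb2ac6 (commits reachable by following parents): {1e5acd8, 1f65a26, 65ce70a, 71a66e8, af5f1ce, afb2ac6, f88c16a, ffc5c67}.
71a66e8 is in that set, so it is an ancestor of afb2ac6.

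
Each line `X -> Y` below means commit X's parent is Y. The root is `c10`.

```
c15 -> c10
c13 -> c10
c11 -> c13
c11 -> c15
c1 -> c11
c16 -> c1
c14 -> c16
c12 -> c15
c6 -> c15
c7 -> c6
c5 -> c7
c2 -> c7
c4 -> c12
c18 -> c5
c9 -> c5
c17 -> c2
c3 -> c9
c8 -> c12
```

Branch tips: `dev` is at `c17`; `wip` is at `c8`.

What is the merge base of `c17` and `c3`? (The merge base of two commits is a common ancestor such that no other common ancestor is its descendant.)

c7

Ancestors of c17: {c10, c15, c17, c2, c6, c7}.
Ancestors of c3: {c10, c15, c3, c5, c6, c7, c9}.
Common ancestors: {c10, c15, c6, c7}.
Among these, c7 is not an ancestor of any other common ancestor — it is the merge base.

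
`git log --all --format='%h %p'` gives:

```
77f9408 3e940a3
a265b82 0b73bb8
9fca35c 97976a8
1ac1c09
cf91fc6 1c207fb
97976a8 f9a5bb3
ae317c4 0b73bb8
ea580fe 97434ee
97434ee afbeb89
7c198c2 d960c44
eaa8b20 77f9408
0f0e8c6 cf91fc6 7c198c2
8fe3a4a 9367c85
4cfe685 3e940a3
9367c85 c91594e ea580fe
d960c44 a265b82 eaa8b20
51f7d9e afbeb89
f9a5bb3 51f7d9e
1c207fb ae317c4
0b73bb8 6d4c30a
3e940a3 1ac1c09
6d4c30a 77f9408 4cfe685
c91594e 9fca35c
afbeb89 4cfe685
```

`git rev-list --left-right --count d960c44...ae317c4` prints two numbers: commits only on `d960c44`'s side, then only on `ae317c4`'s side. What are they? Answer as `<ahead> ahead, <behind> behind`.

Reachable from d960c44: {0b73bb8, 1ac1c09, 3e940a3, 4cfe685, 6d4c30a, 77f9408, a265b82, d960c44, eaa8b20}.
Reachable from ae317c4: {0b73bb8, 1ac1c09, 3e940a3, 4cfe685, 6d4c30a, 77f9408, ae317c4}.
Only in d960c44's history (ahead): {a265b82, d960c44, eaa8b20} — 3.
Only in ae317c4's history (behind): {ae317c4} — 1.

3 ahead, 1 behind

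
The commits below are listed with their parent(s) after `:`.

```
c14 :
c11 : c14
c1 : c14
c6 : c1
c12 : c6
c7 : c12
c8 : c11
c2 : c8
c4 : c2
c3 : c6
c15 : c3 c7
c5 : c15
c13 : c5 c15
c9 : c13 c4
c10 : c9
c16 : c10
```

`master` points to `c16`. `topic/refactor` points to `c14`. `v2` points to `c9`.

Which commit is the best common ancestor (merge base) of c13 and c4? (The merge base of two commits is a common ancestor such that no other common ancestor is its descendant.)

Ancestors of c13: {c1, c12, c13, c14, c15, c3, c5, c6, c7}.
Ancestors of c4: {c11, c14, c2, c4, c8}.
Common ancestors: {c14}.
The only common ancestor is c14, so it is the merge base.

c14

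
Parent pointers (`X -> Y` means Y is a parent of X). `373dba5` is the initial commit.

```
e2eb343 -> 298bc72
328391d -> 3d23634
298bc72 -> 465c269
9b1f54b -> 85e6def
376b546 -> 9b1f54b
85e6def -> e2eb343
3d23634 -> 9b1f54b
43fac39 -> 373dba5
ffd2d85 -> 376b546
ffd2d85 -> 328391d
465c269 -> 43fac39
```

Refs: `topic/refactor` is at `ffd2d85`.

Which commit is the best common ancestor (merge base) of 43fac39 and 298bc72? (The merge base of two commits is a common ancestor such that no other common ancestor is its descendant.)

43fac39

Ancestors of 43fac39: {373dba5, 43fac39}.
Ancestors of 298bc72: {298bc72, 373dba5, 43fac39, 465c269}.
Common ancestors: {373dba5, 43fac39}.
Among these, 43fac39 is not an ancestor of any other common ancestor — it is the merge base.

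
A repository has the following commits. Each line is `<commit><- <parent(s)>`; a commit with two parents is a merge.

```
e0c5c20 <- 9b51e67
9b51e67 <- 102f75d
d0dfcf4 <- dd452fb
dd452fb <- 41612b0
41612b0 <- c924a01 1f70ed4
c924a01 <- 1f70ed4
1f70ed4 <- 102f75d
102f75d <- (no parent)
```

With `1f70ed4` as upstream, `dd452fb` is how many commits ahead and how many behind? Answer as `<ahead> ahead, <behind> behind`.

3 ahead, 0 behind

Reachable from dd452fb: {102f75d, 1f70ed4, 41612b0, c924a01, dd452fb}.
Reachable from 1f70ed4: {102f75d, 1f70ed4}.
Only in dd452fb's history (ahead): {41612b0, c924a01, dd452fb} — 3.
Only in 1f70ed4's history (behind): {} — 0.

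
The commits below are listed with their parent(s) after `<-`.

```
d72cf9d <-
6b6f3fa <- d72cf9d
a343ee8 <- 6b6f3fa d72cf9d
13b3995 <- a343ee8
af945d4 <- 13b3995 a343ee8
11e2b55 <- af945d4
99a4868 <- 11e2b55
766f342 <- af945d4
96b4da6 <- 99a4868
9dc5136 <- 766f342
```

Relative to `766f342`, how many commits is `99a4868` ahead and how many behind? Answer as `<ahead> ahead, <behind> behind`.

2 ahead, 1 behind

Reachable from 99a4868: {11e2b55, 13b3995, 6b6f3fa, 99a4868, a343ee8, af945d4, d72cf9d}.
Reachable from 766f342: {13b3995, 6b6f3fa, 766f342, a343ee8, af945d4, d72cf9d}.
Only in 99a4868's history (ahead): {11e2b55, 99a4868} — 2.
Only in 766f342's history (behind): {766f342} — 1.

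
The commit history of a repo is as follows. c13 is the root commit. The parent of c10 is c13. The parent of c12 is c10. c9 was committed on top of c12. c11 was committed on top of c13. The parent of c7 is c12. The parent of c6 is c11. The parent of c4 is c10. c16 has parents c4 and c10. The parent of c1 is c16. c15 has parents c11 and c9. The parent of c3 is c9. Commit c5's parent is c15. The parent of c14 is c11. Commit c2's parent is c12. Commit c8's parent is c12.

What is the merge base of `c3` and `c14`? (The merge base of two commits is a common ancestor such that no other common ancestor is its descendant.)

c13

Ancestors of c3: {c10, c12, c13, c3, c9}.
Ancestors of c14: {c11, c13, c14}.
Common ancestors: {c13}.
The only common ancestor is c13, so it is the merge base.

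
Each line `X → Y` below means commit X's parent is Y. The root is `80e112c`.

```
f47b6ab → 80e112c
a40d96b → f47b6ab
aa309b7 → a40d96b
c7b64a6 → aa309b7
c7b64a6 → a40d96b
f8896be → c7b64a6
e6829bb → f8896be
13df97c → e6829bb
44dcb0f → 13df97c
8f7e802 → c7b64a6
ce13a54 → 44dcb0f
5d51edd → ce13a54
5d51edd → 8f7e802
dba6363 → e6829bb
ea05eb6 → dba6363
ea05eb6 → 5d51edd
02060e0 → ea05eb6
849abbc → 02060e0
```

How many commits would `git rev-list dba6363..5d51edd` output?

Reachable from 5d51edd: {13df97c, 44dcb0f, 5d51edd, 80e112c, 8f7e802, a40d96b, aa309b7, c7b64a6, ce13a54, e6829bb, f47b6ab, f8896be}.
Reachable from dba6363: {80e112c, a40d96b, aa309b7, c7b64a6, dba6363, e6829bb, f47b6ab, f8896be}.
In 5d51edd's history but not dba6363's: {13df97c, 44dcb0f, 5d51edd, 8f7e802, ce13a54} — 5 commits.

5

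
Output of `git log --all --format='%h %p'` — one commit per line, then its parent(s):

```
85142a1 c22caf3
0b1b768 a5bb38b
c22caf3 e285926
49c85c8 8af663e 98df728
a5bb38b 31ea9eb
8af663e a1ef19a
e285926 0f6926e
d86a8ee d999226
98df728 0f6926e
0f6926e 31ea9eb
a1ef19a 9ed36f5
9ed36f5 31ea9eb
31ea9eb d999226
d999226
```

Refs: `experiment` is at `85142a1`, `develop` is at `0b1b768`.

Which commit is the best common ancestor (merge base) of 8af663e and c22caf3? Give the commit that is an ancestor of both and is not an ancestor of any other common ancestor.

Ancestors of 8af663e: {31ea9eb, 8af663e, 9ed36f5, a1ef19a, d999226}.
Ancestors of c22caf3: {0f6926e, 31ea9eb, c22caf3, d999226, e285926}.
Common ancestors: {31ea9eb, d999226}.
Among these, 31ea9eb is not an ancestor of any other common ancestor — it is the merge base.

31ea9eb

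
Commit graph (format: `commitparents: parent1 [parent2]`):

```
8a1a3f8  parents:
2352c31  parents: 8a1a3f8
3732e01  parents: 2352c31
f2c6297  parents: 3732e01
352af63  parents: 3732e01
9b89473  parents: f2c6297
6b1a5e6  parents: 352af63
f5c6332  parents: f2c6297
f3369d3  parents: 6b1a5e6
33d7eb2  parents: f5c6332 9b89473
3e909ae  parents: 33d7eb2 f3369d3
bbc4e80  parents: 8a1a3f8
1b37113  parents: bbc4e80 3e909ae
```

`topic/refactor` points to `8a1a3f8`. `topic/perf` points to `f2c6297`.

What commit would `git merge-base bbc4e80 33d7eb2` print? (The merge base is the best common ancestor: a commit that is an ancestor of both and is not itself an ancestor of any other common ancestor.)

8a1a3f8

Ancestors of bbc4e80: {8a1a3f8, bbc4e80}.
Ancestors of 33d7eb2: {2352c31, 33d7eb2, 3732e01, 8a1a3f8, 9b89473, f2c6297, f5c6332}.
Common ancestors: {8a1a3f8}.
The only common ancestor is 8a1a3f8, so it is the merge base.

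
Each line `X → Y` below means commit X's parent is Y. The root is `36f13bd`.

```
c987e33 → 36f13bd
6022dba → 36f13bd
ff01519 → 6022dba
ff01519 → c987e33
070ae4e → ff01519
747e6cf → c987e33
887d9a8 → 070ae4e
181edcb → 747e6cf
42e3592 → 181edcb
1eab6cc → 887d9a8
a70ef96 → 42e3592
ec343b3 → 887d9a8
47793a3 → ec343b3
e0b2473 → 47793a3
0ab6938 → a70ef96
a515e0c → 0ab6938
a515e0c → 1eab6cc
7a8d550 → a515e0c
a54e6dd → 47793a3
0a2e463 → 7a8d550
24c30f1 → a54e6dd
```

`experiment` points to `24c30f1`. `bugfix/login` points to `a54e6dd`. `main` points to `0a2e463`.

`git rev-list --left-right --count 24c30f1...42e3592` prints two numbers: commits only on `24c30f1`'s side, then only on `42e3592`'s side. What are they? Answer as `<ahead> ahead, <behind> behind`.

Reachable from 24c30f1: {070ae4e, 24c30f1, 36f13bd, 47793a3, 6022dba, 887d9a8, a54e6dd, c987e33, ec343b3, ff01519}.
Reachable from 42e3592: {181edcb, 36f13bd, 42e3592, 747e6cf, c987e33}.
Only in 24c30f1's history (ahead): {070ae4e, 24c30f1, 47793a3, 6022dba, 887d9a8, a54e6dd, ec343b3, ff01519} — 8.
Only in 42e3592's history (behind): {181edcb, 42e3592, 747e6cf} — 3.

8 ahead, 3 behind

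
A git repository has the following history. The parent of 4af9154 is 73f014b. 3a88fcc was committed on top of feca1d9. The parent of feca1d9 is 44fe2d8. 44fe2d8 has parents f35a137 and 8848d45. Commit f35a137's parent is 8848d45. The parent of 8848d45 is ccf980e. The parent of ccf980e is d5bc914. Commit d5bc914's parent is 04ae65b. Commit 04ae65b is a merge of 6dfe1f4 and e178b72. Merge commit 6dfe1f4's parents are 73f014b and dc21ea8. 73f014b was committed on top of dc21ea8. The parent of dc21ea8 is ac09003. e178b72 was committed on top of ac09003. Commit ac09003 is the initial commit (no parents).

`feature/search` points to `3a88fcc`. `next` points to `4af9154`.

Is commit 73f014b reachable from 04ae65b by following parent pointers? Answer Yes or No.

Yes

Ancestors of 04ae65b (commits reachable by following parents): {04ae65b, 6dfe1f4, 73f014b, ac09003, dc21ea8, e178b72}.
73f014b is in that set, so it is an ancestor of 04ae65b.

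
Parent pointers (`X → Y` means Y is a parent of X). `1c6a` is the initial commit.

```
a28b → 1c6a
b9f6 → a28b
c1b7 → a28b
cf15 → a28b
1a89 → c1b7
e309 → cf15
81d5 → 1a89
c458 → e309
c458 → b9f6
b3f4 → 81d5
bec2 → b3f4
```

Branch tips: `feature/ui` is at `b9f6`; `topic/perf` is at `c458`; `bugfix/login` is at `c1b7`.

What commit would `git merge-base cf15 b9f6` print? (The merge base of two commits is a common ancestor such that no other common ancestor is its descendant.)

Ancestors of cf15: {1c6a, a28b, cf15}.
Ancestors of b9f6: {1c6a, a28b, b9f6}.
Common ancestors: {1c6a, a28b}.
Among these, a28b is not an ancestor of any other common ancestor — it is the merge base.

a28b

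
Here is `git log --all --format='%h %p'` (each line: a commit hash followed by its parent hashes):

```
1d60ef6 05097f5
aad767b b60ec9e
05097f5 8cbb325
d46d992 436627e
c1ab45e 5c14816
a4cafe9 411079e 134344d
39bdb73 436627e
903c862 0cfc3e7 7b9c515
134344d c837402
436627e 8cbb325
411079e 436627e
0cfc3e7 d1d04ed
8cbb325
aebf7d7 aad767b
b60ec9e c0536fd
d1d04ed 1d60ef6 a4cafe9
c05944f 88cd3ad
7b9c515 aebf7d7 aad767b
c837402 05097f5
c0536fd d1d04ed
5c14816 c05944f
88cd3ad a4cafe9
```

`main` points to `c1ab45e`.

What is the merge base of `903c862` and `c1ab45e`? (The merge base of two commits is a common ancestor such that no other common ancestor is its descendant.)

a4cafe9

Ancestors of 903c862: {05097f5, 0cfc3e7, 134344d, 1d60ef6, 411079e, 436627e, 7b9c515, 8cbb325, 903c862, a4cafe9, aad767b, aebf7d7, b60ec9e, c0536fd, c837402, d1d04ed}.
Ancestors of c1ab45e: {05097f5, 134344d, 411079e, 436627e, 5c14816, 88cd3ad, 8cbb325, a4cafe9, c05944f, c1ab45e, c837402}.
Common ancestors: {05097f5, 134344d, 411079e, 436627e, 8cbb325, a4cafe9, c837402}.
Among these, a4cafe9 is not an ancestor of any other common ancestor — it is the merge base.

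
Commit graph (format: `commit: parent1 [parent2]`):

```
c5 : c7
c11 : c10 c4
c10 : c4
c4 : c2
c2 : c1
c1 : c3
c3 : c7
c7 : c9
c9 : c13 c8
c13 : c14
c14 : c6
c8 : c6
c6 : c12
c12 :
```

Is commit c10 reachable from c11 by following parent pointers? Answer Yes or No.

Yes

Ancestors of c11 (commits reachable by following parents): {c1, c10, c11, c12, c13, c14, c2, c3, c4, c6, c7, c8, c9}.
c10 is in that set, so it is an ancestor of c11.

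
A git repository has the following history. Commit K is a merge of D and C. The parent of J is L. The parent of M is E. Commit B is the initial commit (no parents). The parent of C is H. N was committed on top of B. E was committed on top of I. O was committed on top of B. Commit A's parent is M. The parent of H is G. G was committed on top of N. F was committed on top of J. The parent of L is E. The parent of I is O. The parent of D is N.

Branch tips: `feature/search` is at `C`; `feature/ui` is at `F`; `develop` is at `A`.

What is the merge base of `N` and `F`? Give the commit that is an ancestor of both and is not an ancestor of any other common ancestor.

B

Ancestors of N: {B, N}.
Ancestors of F: {B, E, F, I, J, L, O}.
Common ancestors: {B}.
The only common ancestor is B, so it is the merge base.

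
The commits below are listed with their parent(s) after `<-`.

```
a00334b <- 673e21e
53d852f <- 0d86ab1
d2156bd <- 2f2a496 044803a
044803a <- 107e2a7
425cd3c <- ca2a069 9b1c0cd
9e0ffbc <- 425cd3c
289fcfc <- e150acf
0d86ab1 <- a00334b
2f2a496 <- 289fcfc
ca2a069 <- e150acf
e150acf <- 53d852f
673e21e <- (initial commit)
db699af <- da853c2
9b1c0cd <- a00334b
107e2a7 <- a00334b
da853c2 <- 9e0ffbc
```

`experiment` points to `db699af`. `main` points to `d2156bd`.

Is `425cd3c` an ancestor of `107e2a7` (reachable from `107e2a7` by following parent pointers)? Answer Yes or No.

No

Ancestors of 107e2a7: {107e2a7, 673e21e, a00334b}.
425cd3c is not in that set, so it is not an ancestor of 107e2a7.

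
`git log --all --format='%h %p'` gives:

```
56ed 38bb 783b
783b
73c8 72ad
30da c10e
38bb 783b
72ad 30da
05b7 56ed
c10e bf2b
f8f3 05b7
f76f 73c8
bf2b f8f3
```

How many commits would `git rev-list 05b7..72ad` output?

Reachable from 72ad: {05b7, 30da, 38bb, 56ed, 72ad, 783b, bf2b, c10e, f8f3}.
Reachable from 05b7: {05b7, 38bb, 56ed, 783b}.
In 72ad's history but not 05b7's: {30da, 72ad, bf2b, c10e, f8f3} — 5 commits.

5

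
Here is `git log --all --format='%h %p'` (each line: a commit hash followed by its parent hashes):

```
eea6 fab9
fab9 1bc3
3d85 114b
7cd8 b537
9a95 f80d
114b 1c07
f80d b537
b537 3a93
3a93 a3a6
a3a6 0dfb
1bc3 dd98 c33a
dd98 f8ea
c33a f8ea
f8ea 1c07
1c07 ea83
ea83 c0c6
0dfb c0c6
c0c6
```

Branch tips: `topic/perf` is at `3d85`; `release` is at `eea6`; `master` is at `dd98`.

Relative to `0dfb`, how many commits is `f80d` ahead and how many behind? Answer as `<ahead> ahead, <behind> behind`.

Reachable from f80d: {0dfb, 3a93, a3a6, b537, c0c6, f80d}.
Reachable from 0dfb: {0dfb, c0c6}.
Only in f80d's history (ahead): {3a93, a3a6, b537, f80d} — 4.
Only in 0dfb's history (behind): {} — 0.

4 ahead, 0 behind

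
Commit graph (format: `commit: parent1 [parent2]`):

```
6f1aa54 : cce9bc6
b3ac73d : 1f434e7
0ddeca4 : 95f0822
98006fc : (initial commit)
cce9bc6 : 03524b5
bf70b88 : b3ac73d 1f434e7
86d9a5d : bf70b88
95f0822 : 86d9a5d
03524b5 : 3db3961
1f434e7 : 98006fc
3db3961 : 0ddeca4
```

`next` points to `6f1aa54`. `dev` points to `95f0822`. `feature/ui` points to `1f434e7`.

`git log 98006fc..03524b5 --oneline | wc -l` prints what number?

Reachable from 03524b5: {03524b5, 0ddeca4, 1f434e7, 3db3961, 86d9a5d, 95f0822, 98006fc, b3ac73d, bf70b88}.
Reachable from 98006fc: {98006fc}.
In 03524b5's history but not 98006fc's: {03524b5, 0ddeca4, 1f434e7, 3db3961, 86d9a5d, 95f0822, b3ac73d, bf70b88} — 8 commits.

8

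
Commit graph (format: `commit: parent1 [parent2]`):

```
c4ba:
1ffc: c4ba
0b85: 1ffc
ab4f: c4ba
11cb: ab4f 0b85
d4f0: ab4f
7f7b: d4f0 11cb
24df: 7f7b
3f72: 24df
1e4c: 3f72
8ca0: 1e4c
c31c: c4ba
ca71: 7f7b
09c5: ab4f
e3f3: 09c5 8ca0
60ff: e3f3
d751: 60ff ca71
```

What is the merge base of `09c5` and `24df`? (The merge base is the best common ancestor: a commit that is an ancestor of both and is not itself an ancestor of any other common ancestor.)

ab4f

Ancestors of 09c5: {09c5, ab4f, c4ba}.
Ancestors of 24df: {0b85, 11cb, 1ffc, 24df, 7f7b, ab4f, c4ba, d4f0}.
Common ancestors: {ab4f, c4ba}.
Among these, ab4f is not an ancestor of any other common ancestor — it is the merge base.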